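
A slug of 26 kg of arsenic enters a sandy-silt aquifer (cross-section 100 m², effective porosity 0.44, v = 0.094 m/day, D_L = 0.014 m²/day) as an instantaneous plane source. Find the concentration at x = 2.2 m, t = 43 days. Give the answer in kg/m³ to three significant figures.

For an instantaneous plane source, C(x,t) = M/(n_e·A·√(4πDt)) · exp(−(x−vt)²/(4Dt)), with n_e·A the pore (flow) area.
Plume center vt = 0.094 × 43 = 4.042 m, so the well at 2.2 m is 1.842 m upgradient of the peak.
√(4πDt) = 2.750 m, giving peak height M/(n_e·A·√(4πDt)) = 26/(0.44 × 100 × 2.750) = 0.2149 kg/m³.
(x−vt)²/(4Dt) = (-1.842)²/(4 × 0.014 × 43) = 1.409; exp(−1.409) = 0.2444.
C = 0.2149 × 0.2444 = 0.0525 kg/m³.

0.0525 kg/m³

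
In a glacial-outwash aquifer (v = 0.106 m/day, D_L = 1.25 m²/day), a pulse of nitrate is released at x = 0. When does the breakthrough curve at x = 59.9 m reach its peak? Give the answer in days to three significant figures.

465 days

For the 1D instantaneous-source solution, setting ∂C/∂t = 0 at fixed x gives v²t² + 2Dt − x² = 0, so t = (√(D² + v²x²) − D)/v².
√(D² + v²x²) = √(1.25² + 0.106² × 59.9²) = 6.471; v² = 0.011236.
t = (6.471 − 1.25)/0.011236 = 465 days (vs. the pure-advection estimate x/v = 565 d).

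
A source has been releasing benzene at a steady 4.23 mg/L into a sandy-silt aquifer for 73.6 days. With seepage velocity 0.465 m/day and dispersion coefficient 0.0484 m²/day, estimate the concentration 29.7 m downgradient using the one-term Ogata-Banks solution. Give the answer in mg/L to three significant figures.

For a continuous step input, C/C₀ ≈ ½·erfc((x−vt)/(2√(Dt))).
vt = 0.465 × 73.6 = 34.224 m and 2√(Dt) = 2√(0.0484 × 73.6) = 3.775 m.
Argument (x−vt)/(2√(Dt)) = (29.7 − 34.224)/3.775 = -1.198; ½·erfc(-1.198) = 0.9549.
C = 4.23 × 0.9549 = 4.04 mg/L.

4.04 mg/L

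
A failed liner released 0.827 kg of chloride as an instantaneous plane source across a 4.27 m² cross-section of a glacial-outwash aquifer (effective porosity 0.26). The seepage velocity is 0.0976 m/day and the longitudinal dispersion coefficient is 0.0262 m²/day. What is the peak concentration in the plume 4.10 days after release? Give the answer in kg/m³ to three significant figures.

The peak of an instantaneous 1D plume sits at x = vt; there the Gaussian factor is 1 and C_max = M/(n_e·A·√(4πDt)), where n_e·A is the pore area the mass is dissolved in.
√(4πDt) = √(4π × 0.0262 × 4.10) = 1.162 m, so C_max = 0.827/(0.26 × 4.27 × 1.162) = 0.641 kg/m³.

0.641 kg/m³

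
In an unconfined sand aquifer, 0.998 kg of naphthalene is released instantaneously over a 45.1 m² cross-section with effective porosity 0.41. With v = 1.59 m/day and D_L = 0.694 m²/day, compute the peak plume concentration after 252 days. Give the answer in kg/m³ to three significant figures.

The peak of an instantaneous 1D plume sits at x = vt; there the Gaussian factor is 1 and C_max = M/(n_e·A·√(4πDt)), where n_e·A is the pore area the mass is dissolved in.
√(4πDt) = √(4π × 0.694 × 252) = 46.88 m, so C_max = 0.998/(0.41 × 45.1 × 46.88) = 0.00115 kg/m³.

0.00115 kg/m³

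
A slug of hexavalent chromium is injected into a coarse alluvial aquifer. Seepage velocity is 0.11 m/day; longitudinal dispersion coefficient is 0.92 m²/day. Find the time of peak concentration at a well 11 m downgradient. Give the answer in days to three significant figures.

For the 1D instantaneous-source solution, setting ∂C/∂t = 0 at fixed x gives v²t² + 2Dt − x² = 0, so t = (√(D² + v²x²) − D)/v².
√(D² + v²x²) = √(0.92² + 0.11² × 11²) = 1.520; v² = 0.0121.
t = (1.520 − 0.92)/0.0121 = 49.6 days (vs. the pure-advection estimate x/v = 100 d).

49.6 days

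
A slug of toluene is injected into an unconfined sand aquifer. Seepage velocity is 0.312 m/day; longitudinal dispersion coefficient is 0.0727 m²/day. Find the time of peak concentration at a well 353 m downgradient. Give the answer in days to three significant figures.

1130 days

For the 1D instantaneous-source solution, setting ∂C/∂t = 0 at fixed x gives v²t² + 2Dt − x² = 0, so t = (√(D² + v²x²) − D)/v².
√(D² + v²x²) = √(0.0727² + 0.312² × 353²) = 110.1; v² = 0.097344.
t = (110.1 − 0.0727)/0.097344 = 1130 days (vs. the pure-advection estimate x/v = 1130 d).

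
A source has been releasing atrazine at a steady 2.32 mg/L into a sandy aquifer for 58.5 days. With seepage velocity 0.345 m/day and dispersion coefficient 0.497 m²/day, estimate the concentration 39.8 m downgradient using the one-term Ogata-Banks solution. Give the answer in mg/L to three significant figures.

For a continuous step input, C/C₀ ≈ ½·erfc((x−vt)/(2√(Dt))).
vt = 0.345 × 58.5 = 20.1825 m and 2√(Dt) = 2√(0.497 × 58.5) = 10.78 m.
Argument (x−vt)/(2√(Dt)) = (39.8 − 20.1825)/10.78 = 1.820; ½·erfc(1.820) = 0.005028.
C = 2.32 × 0.005028 = 0.0117 mg/L.

0.0117 mg/L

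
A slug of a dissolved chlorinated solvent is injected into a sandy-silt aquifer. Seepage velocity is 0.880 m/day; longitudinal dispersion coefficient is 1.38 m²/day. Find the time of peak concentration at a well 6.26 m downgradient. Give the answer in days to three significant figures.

For the 1D instantaneous-source solution, setting ∂C/∂t = 0 at fixed x gives v²t² + 2Dt − x² = 0, so t = (√(D² + v²x²) − D)/v².
√(D² + v²x²) = √(1.38² + 0.880² × 6.26²) = 5.679; v² = 0.7744.
t = (5.679 − 1.38)/0.7744 = 5.55 days (vs. the pure-advection estimate x/v = 7.11 d).

5.55 days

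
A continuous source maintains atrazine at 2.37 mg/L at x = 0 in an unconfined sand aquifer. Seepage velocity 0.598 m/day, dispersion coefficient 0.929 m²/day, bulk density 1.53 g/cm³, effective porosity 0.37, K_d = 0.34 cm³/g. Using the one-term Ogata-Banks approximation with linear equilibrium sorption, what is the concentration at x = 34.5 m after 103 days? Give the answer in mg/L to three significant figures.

Retardation factor R = 1 + ρ_b·K_d/n = 1 + 1.53 × 0.34/0.37 = 2.406.
Sorption retards both mechanisms: v_R = v/R = 0.2485 m/day, D_R = D/R = 0.3861 m²/day.
v_R·t = 0.2485 × 103 = 25.5955 m; 2√(D_R t) = 12.61 m; argument = (34.5 − 25.5955)/12.61 = 0.7061.
C = C₀ × ½·erfc(0.7061) = 2.37 × 0.1590 = 0.377 mg/L.

0.377 mg/L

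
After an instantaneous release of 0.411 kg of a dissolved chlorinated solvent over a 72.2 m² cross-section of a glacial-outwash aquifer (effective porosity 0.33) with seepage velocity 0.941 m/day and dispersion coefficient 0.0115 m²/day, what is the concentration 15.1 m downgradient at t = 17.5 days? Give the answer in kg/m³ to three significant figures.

For an instantaneous plane source, C(x,t) = M/(n_e·A·√(4πDt)) · exp(−(x−vt)²/(4Dt)), with n_e·A the pore (flow) area.
Plume center vt = 0.941 × 17.5 = 16.4675 m, so the well at 15.1 m is 1.3675 m upgradient of the peak.
√(4πDt) = 1.590 m, giving peak height M/(n_e·A·√(4πDt)) = 0.411/(0.33 × 72.2 × 1.590) = 0.01085 kg/m³.
(x−vt)²/(4Dt) = (-1.3675)²/(4 × 0.0115 × 17.5) = 2.323; exp(−2.323) = 0.09798.
C = 0.01085 × 0.09798 = 0.00106 kg/m³.

0.00106 kg/m³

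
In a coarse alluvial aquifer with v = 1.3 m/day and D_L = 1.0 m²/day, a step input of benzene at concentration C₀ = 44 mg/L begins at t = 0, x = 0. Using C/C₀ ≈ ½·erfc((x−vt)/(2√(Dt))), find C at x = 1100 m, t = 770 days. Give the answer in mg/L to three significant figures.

0.256 mg/L

For a continuous step input, C/C₀ ≈ ½·erfc((x−vt)/(2√(Dt))).
vt = 1.3 × 770 = 1001 m and 2√(Dt) = 2√(1.0 × 770) = 55.50 m.
Argument (x−vt)/(2√(Dt)) = (1100 − 1001)/55.50 = 1.784; ½·erfc(1.784) = 0.005819.
C = 44 × 0.005819 = 0.256 mg/L.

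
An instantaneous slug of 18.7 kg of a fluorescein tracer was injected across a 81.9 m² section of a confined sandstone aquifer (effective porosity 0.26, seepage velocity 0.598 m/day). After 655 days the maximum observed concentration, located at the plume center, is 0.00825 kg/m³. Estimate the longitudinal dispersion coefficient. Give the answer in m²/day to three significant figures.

At the plume center C_max = M/(n_e·A·√(4πDt)), so D = M²/(4πt·(n_e·A·C_max)²).
n_e·A·C_max = 0.26 × 81.9 × 0.00825 = 0.1757 kg/m.
D = 18.7²/(4π × 655 × 0.1757²) = 1.38 m²/day.

1.38 m²/day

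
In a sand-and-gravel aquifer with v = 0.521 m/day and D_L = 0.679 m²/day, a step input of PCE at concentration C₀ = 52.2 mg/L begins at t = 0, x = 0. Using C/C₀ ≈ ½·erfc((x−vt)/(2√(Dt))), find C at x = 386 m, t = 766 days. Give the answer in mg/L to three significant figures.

34.3 mg/L

For a continuous step input, C/C₀ ≈ ½·erfc((x−vt)/(2√(Dt))).
vt = 0.521 × 766 = 399.086 m and 2√(Dt) = 2√(0.679 × 766) = 45.61 m.
Argument (x−vt)/(2√(Dt)) = (386 − 399.086)/45.61 = -0.2869; ½·erfc(-0.2869) = 0.6575.
C = 52.2 × 0.6575 = 34.3 mg/L.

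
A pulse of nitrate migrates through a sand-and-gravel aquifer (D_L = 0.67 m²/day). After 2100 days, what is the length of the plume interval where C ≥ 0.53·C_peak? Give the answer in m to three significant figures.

The plume is Gaussian with σ = √(2Dt) = √(2 × 0.67 × 2100) = 53.05 m.
C/C_peak = exp(−Δx²/(2σ²)) = 0.53 ⇒ Δx = σ·√(−2 ln 0.53) = 53.05 × 1.127 = 59.79 m.
Width = 2Δx = 120 m.

120 m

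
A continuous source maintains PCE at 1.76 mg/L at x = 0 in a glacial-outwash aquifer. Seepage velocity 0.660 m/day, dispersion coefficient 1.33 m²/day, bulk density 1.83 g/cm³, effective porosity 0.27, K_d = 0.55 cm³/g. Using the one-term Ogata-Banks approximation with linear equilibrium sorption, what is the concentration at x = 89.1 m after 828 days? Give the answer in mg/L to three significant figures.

1.57 mg/L

Retardation factor R = 1 + ρ_b·K_d/n = 1 + 1.83 × 0.55/0.27 = 4.728.
Sorption retards both mechanisms: v_R = v/R = 0.1396 m/day, D_R = D/R = 0.2813 m²/day.
v_R·t = 0.1396 × 828 = 115.5888 m; 2√(D_R t) = 30.52 m; argument = (89.1 − 115.5888)/30.52 = -0.8679.
C = C₀ × ½·erfc(-0.8679) = 1.76 × 0.8902 = 1.57 mg/L.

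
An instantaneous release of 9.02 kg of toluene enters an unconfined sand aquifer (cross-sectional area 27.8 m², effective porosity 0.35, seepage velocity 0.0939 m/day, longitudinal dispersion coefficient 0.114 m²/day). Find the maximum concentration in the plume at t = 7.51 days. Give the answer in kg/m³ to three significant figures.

The peak of an instantaneous 1D plume sits at x = vt; there the Gaussian factor is 1 and C_max = M/(n_e·A·√(4πDt)), where n_e·A is the pore area the mass is dissolved in.
√(4πDt) = √(4π × 0.114 × 7.51) = 3.280 m, so C_max = 9.02/(0.35 × 27.8 × 3.280) = 0.283 kg/m³.

0.283 kg/m³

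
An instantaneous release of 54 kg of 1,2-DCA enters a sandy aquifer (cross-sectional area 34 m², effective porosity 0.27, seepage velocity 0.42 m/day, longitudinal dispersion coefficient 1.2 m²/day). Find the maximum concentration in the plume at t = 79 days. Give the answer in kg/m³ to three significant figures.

0.170 kg/m³

The peak of an instantaneous 1D plume sits at x = vt; there the Gaussian factor is 1 and C_max = M/(n_e·A·√(4πDt)), where n_e·A is the pore area the mass is dissolved in.
√(4πDt) = √(4π × 1.2 × 79) = 34.52 m, so C_max = 54/(0.27 × 34 × 34.52) = 0.170 kg/m³.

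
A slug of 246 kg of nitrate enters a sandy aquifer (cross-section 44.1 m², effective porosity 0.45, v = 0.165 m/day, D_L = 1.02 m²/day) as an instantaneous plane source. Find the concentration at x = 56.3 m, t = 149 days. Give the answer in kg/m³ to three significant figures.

For an instantaneous plane source, C(x,t) = M/(n_e·A·√(4πDt)) · exp(−(x−vt)²/(4Dt)), with n_e·A the pore (flow) area.
Plume center vt = 0.165 × 149 = 24.585 m, so the well at 56.3 m is 31.715 m downgradient of the peak.
√(4πDt) = 43.70 m, giving peak height M/(n_e·A·√(4πDt)) = 246/(0.45 × 44.1 × 43.70) = 0.2837 kg/m³.
(x−vt)²/(4Dt) = (31.715)²/(4 × 1.02 × 149) = 1.655; exp(−1.655) = 0.1911.
C = 0.2837 × 0.1911 = 0.0542 kg/m³.

0.0542 kg/m³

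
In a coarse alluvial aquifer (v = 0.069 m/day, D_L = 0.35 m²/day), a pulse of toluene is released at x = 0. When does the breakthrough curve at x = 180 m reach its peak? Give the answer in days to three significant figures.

For the 1D instantaneous-source solution, setting ∂C/∂t = 0 at fixed x gives v²t² + 2Dt − x² = 0, so t = (√(D² + v²x²) − D)/v².
√(D² + v²x²) = √(0.35² + 0.069² × 180²) = 12.42; v² = 0.004761.
t = (12.42 − 0.35)/0.004761 = 2540 days (vs. the pure-advection estimate x/v = 2610 d).

2540 days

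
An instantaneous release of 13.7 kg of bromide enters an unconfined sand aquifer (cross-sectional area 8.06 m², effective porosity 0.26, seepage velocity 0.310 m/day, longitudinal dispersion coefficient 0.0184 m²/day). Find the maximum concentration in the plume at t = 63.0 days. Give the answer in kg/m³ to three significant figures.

1.71 kg/m³

The peak of an instantaneous 1D plume sits at x = vt; there the Gaussian factor is 1 and C_max = M/(n_e·A·√(4πDt)), where n_e·A is the pore area the mass is dissolved in.
√(4πDt) = √(4π × 0.0184 × 63.0) = 3.817 m, so C_max = 13.7/(0.26 × 8.06 × 3.817) = 1.71 kg/m³.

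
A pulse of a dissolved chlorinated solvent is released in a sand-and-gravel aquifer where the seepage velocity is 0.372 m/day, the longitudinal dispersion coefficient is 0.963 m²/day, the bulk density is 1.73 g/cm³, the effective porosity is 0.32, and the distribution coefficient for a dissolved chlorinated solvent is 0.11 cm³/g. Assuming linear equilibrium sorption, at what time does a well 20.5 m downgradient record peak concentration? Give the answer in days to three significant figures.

77.5 days

Retardation factor R = 1 + ρ_b·K_d/n = 1 + 1.73 × 0.11/0.32 = 1.595.
Sorption retards both mechanisms: v_R = v/R = 0.2332 m/day, D_R = D/R = 0.6038 m²/day.
Peak time from v_R²t² + 2D_R t − x² = 0: t = (√(D_R² + v_R²x²) − D_R)/v_R².
√(D_R² + v_R²x²) = √(0.6038² + 0.2332² × 20.5²) = 4.819; v_R² = 0.05438.
t = (4.819 − 0.6038)/0.05438 = 77.5 days.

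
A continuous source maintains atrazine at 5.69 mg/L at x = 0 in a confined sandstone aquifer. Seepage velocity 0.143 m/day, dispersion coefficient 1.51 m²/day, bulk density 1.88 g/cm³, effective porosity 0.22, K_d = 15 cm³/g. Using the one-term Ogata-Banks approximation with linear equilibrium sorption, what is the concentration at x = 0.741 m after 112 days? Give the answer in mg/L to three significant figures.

Retardation factor R = 1 + ρ_b·K_d/n = 1 + 1.88 × 15/0.22 = 129.2.
Sorption retards both mechanisms: v_R = v/R = 0.001107 m/day, D_R = D/R = 0.01169 m²/day.
v_R·t = 0.001107 × 112 = 0.123984 m; 2√(D_R t) = 2.288 m; argument = (0.741 − 0.123984)/2.288 = 0.2697.
C = C₀ × ½·erfc(0.2697) = 5.69 × 0.3514 = 2.00 mg/L.

2.00 mg/L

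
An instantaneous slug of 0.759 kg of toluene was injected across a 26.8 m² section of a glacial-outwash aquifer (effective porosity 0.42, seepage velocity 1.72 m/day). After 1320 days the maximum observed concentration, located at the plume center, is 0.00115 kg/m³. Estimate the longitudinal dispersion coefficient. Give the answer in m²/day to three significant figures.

At the plume center C_max = M/(n_e·A·√(4πDt)), so D = M²/(4πt·(n_e·A·C_max)²).
n_e·A·C_max = 0.42 × 26.8 × 0.00115 = 0.01294 kg/m.
D = 0.759²/(4π × 1320 × 0.01294²) = 0.207 m²/day.

0.207 m²/day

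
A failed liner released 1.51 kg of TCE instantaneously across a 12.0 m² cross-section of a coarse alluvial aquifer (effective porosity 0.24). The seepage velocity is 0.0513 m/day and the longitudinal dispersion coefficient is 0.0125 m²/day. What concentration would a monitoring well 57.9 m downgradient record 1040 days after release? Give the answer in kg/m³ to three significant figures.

For an instantaneous plane source, C(x,t) = M/(n_e·A·√(4πDt)) · exp(−(x−vt)²/(4Dt)), with n_e·A the pore (flow) area.
Plume center vt = 0.0513 × 1040 = 53.352 m, so the well at 57.9 m is 4.548 m downgradient of the peak.
√(4πDt) = 12.78 m, giving peak height M/(n_e·A·√(4πDt)) = 1.51/(0.24 × 12.0 × 12.78) = 0.04103 kg/m³.
(x−vt)²/(4Dt) = (4.548)²/(4 × 0.0125 × 1040) = 0.3978; exp(−0.3978) = 0.6718.
C = 0.04103 × 0.6718 = 0.0276 kg/m³.

0.0276 kg/m³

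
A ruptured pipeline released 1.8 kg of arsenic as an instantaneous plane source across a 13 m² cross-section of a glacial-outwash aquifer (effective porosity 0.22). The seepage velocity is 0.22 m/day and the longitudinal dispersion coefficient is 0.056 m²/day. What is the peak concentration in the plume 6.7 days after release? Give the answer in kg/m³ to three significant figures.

The peak of an instantaneous 1D plume sits at x = vt; there the Gaussian factor is 1 and C_max = M/(n_e·A·√(4πDt)), where n_e·A is the pore area the mass is dissolved in.
√(4πDt) = √(4π × 0.056 × 6.7) = 2.171 m, so C_max = 1.8/(0.22 × 13 × 2.171) = 0.290 kg/m³.

0.290 kg/m³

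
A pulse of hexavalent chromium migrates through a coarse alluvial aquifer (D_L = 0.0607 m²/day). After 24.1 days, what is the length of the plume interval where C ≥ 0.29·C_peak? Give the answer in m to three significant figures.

5.38 m

The plume is Gaussian with σ = √(2Dt) = √(2 × 0.0607 × 24.1) = 1.710 m.
C/C_peak = exp(−Δx²/(2σ²)) = 0.29 ⇒ Δx = σ·√(−2 ln 0.29) = 1.710 × 1.573 = 2.690 m.
Width = 2Δx = 5.38 m.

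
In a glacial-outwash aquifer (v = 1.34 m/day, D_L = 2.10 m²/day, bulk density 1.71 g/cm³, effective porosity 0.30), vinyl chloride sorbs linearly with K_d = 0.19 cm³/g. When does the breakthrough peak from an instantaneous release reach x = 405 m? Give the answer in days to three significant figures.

627 days

Retardation factor R = 1 + ρ_b·K_d/n = 1 + 1.71 × 0.19/0.30 = 2.083.
Sorption retards both mechanisms: v_R = v/R = 0.6433 m/day, D_R = D/R = 1.008 m²/day.
Peak time from v_R²t² + 2D_R t − x² = 0: t = (√(D_R² + v_R²x²) − D_R)/v_R².
√(D_R² + v_R²x²) = √(1.008² + 0.6433² × 405²) = 260.5; v_R² = 0.4138.
t = (260.5 − 1.008)/0.4138 = 627 days.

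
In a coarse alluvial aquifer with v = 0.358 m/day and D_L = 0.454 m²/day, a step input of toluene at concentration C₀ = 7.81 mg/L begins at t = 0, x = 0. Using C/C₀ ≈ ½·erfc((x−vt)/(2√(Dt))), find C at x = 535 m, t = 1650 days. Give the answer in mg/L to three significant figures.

For a continuous step input, C/C₀ ≈ ½·erfc((x−vt)/(2√(Dt))).
vt = 0.358 × 1650 = 590.7 m and 2√(Dt) = 2√(0.454 × 1650) = 54.74 m.
Argument (x−vt)/(2√(Dt)) = (535 − 590.7)/54.74 = -1.018; ½·erfc(-1.018) = 0.9250.
C = 7.81 × 0.9250 = 7.22 mg/L.

7.22 mg/L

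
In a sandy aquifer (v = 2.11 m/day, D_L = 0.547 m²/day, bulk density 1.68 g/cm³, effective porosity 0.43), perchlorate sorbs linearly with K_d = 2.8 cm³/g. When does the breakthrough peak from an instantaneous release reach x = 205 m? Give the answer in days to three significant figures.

Retardation factor R = 1 + ρ_b·K_d/n = 1 + 1.68 × 2.8/0.43 = 11.94.
Sorption retards both mechanisms: v_R = v/R = 0.1767 m/day, D_R = D/R = 0.04581 m²/day.
Peak time from v_R²t² + 2D_R t − x² = 0: t = (√(D_R² + v_R²x²) − D_R)/v_R².
√(D_R² + v_R²x²) = √(0.04581² + 0.1767² × 205²) = 36.22; v_R² = 0.03122.
t = (36.22 − 0.04581)/0.03122 = 1160 days.

1160 days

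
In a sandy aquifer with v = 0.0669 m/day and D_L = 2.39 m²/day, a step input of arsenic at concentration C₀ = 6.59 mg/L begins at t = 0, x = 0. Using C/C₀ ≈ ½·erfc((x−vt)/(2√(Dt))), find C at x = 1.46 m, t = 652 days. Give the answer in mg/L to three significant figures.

5.11 mg/L

For a continuous step input, C/C₀ ≈ ½·erfc((x−vt)/(2√(Dt))).
vt = 0.0669 × 652 = 43.6188 m and 2√(Dt) = 2√(2.39 × 652) = 78.95 m.
Argument (x−vt)/(2√(Dt)) = (1.46 − 43.6188)/78.95 = -0.5340; ½·erfc(-0.5340) = 0.7749.
C = 6.59 × 0.7749 = 5.11 mg/L.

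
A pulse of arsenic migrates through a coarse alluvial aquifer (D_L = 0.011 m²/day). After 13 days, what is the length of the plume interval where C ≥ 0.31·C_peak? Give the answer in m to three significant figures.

The plume is Gaussian with σ = √(2Dt) = √(2 × 0.011 × 13) = 0.5348 m.
C/C_peak = exp(−Δx²/(2σ²)) = 0.31 ⇒ Δx = σ·√(−2 ln 0.31) = 0.5348 × 1.530 = 0.8182 m.
Width = 2Δx = 1.64 m.

1.64 m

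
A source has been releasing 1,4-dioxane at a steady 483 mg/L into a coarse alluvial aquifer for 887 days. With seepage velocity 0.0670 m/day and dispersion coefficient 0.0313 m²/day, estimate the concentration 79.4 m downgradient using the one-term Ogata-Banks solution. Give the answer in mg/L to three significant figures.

1.78 mg/L

For a continuous step input, C/C₀ ≈ ½·erfc((x−vt)/(2√(Dt))).
vt = 0.0670 × 887 = 59.429 m and 2√(Dt) = 2√(0.0313 × 887) = 10.54 m.
Argument (x−vt)/(2√(Dt)) = (79.4 − 59.429)/10.54 = 1.895; ½·erfc(1.895) = 0.003682.
C = 483 × 0.003682 = 1.78 mg/L.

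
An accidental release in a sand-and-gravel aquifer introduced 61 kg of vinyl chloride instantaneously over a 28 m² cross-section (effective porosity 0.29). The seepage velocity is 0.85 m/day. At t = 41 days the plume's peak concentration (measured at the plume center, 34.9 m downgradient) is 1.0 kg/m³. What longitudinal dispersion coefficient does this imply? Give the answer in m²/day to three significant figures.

0.110 m²/day

At the plume center C_max = M/(n_e·A·√(4πDt)), so D = M²/(4πt·(n_e·A·C_max)²).
n_e·A·C_max = 0.29 × 28 × 1.0 = 8.120 kg/m.
D = 61²/(4π × 41 × 8.120²) = 0.110 m²/day.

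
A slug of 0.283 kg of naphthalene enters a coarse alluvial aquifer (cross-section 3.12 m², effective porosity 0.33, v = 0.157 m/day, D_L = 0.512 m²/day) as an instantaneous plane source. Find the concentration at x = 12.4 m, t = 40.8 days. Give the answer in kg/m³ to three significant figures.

0.0110 kg/m³

For an instantaneous plane source, C(x,t) = M/(n_e·A·√(4πDt)) · exp(−(x−vt)²/(4Dt)), with n_e·A the pore (flow) area.
Plume center vt = 0.157 × 40.8 = 6.4056 m, so the well at 12.4 m is 5.9944 m downgradient of the peak.
√(4πDt) = 16.20 m, giving peak height M/(n_e·A·√(4πDt)) = 0.283/(0.33 × 3.12 × 16.20) = 0.01697 kg/m³.
(x−vt)²/(4Dt) = (5.9944)²/(4 × 0.512 × 40.8) = 0.4300; exp(−0.4300) = 0.6505.
C = 0.01697 × 0.6505 = 0.0110 kg/m³.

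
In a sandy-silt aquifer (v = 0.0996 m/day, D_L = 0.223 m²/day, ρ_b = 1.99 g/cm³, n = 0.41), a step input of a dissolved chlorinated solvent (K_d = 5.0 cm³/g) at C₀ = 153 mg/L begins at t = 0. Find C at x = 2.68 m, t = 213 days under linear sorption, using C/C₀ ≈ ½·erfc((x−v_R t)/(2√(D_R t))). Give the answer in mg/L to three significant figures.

Retardation factor R = 1 + ρ_b·K_d/n = 1 + 1.99 × 5.0/0.41 = 25.27.
Sorption retards both mechanisms: v_R = v/R = 0.003941 m/day, D_R = D/R = 0.008825 m²/day.
v_R·t = 0.003941 × 213 = 0.839433 m; 2√(D_R t) = 2.742 m; argument = (2.68 − 0.839433)/2.742 = 0.6712.
C = C₀ × ½·erfc(0.6712) = 153 × 0.1713 = 26.2 mg/L.

26.2 mg/L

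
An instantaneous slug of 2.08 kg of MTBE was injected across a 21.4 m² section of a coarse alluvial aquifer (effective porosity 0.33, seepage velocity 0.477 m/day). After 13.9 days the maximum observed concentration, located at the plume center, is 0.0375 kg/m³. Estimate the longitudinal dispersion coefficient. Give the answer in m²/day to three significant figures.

At the plume center C_max = M/(n_e·A·√(4πDt)), so D = M²/(4πt·(n_e·A·C_max)²).
n_e·A·C_max = 0.33 × 21.4 × 0.0375 = 0.2648 kg/m.
D = 2.08²/(4π × 13.9 × 0.2648²) = 0.353 m²/day.

0.353 m²/day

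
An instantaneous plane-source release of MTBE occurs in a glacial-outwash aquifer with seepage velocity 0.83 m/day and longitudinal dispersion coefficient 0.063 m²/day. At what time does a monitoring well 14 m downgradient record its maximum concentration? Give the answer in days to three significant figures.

16.8 days

For the 1D instantaneous-source solution, setting ∂C/∂t = 0 at fixed x gives v²t² + 2Dt − x² = 0, so t = (√(D² + v²x²) − D)/v².
√(D² + v²x²) = √(0.063² + 0.83² × 14²) = 11.62; v² = 0.6889.
t = (11.62 − 0.063)/0.6889 = 16.8 days (vs. the pure-advection estimate x/v = 16.9 d).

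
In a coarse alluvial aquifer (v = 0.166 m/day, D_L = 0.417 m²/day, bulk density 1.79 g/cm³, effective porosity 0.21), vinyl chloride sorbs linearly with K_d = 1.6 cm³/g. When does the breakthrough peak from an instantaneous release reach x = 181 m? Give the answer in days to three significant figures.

Retardation factor R = 1 + ρ_b·K_d/n = 1 + 1.79 × 1.6/0.21 = 14.64.
Sorption retards both mechanisms: v_R = v/R = 0.01134 m/day, D_R = D/R = 0.02848 m²/day.
Peak time from v_R²t² + 2D_R t − x² = 0: t = (√(D_R² + v_R²x²) − D_R)/v_R².
√(D_R² + v_R²x²) = √(0.02848² + 0.01134² × 181²) = 2.053; v_R² = 0.0001286.
t = (2.053 − 0.02848)/0.0001286 = 15700 days.

15700 days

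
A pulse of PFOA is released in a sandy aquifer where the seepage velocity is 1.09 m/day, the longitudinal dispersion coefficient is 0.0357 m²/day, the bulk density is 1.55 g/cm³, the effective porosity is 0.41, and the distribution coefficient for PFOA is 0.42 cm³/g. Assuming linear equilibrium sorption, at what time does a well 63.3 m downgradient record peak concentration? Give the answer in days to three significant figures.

150 days

Retardation factor R = 1 + ρ_b·K_d/n = 1 + 1.55 × 0.42/0.41 = 2.588.
Sorption retards both mechanisms: v_R = v/R = 0.4212 m/day, D_R = D/R = 0.01379 m²/day.
Peak time from v_R²t² + 2D_R t − x² = 0: t = (√(D_R² + v_R²x²) − D_R)/v_R².
√(D_R² + v_R²x²) = √(0.01379² + 0.4212² × 63.3²) = 26.66; v_R² = 0.1774.
t = (26.66 − 0.01379)/0.1774 = 150 days.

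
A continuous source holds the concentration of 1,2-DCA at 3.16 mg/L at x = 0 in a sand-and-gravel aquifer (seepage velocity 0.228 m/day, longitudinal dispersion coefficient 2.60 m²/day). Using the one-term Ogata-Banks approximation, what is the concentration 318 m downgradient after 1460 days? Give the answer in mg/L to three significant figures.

For a continuous step input, C/C₀ ≈ ½·erfc((x−vt)/(2√(Dt))).
vt = 0.228 × 1460 = 332.88 m and 2√(Dt) = 2√(2.60 × 1460) = 123.2 m.
Argument (x−vt)/(2√(Dt)) = (318 − 332.88)/123.2 = -0.1208; ½·erfc(-0.1208) = 0.5678.
C = 3.16 × 0.5678 = 1.79 mg/L.

1.79 mg/L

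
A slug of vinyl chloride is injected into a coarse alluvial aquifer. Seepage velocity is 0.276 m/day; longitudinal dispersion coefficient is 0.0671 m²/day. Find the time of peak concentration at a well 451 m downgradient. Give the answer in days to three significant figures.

1630 days

For the 1D instantaneous-source solution, setting ∂C/∂t = 0 at fixed x gives v²t² + 2Dt − x² = 0, so t = (√(D² + v²x²) − D)/v².
√(D² + v²x²) = √(0.0671² + 0.276² × 451²) = 124.5; v² = 0.076176.
t = (124.5 − 0.0671)/0.076176 = 1630 days (vs. the pure-advection estimate x/v = 1630 d).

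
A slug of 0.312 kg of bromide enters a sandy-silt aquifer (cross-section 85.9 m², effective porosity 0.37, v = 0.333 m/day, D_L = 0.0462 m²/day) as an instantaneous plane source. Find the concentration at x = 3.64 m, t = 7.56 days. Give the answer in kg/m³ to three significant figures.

0.00190 kg/m³

For an instantaneous plane source, C(x,t) = M/(n_e·A·√(4πDt)) · exp(−(x−vt)²/(4Dt)), with n_e·A the pore (flow) area.
Plume center vt = 0.333 × 7.56 = 2.51748 m, so the well at 3.64 m is 1.12252 m downgradient of the peak.
√(4πDt) = 2.095 m, giving peak height M/(n_e·A·√(4πDt)) = 0.312/(0.37 × 85.9 × 2.095) = 0.004686 kg/m³.
(x−vt)²/(4Dt) = (1.12252)²/(4 × 0.0462 × 7.56) = 0.9019; exp(−0.9019) = 0.4058.
C = 0.004686 × 0.4058 = 0.00190 kg/m³.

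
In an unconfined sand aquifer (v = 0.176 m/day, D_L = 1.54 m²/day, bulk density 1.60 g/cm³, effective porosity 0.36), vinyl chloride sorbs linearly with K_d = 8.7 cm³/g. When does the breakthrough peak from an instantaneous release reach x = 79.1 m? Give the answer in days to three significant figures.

16000 days

Retardation factor R = 1 + ρ_b·K_d/n = 1 + 1.60 × 8.7/0.36 = 39.67.
Sorption retards both mechanisms: v_R = v/R = 0.004437 m/day, D_R = D/R = 0.03882 m²/day.
Peak time from v_R²t² + 2D_R t − x² = 0: t = (√(D_R² + v_R²x²) − D_R)/v_R².
√(D_R² + v_R²x²) = √(0.03882² + 0.004437² × 79.1²) = 0.3531; v_R² = 1.969e-05.
t = (0.3531 − 0.03882)/1.969e-05 = 16000 days.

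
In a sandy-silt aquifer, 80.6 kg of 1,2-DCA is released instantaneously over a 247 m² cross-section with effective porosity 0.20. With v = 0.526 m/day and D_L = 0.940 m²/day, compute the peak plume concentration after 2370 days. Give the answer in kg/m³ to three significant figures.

0.00975 kg/m³

The peak of an instantaneous 1D plume sits at x = vt; there the Gaussian factor is 1 and C_max = M/(n_e·A·√(4πDt)), where n_e·A is the pore area the mass is dissolved in.
√(4πDt) = √(4π × 0.940 × 2370) = 167.3 m, so C_max = 80.6/(0.20 × 247 × 167.3) = 0.00975 kg/m³.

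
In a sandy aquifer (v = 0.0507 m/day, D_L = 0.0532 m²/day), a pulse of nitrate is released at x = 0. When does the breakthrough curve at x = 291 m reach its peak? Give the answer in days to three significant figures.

For the 1D instantaneous-source solution, setting ∂C/∂t = 0 at fixed x gives v²t² + 2Dt − x² = 0, so t = (√(D² + v²x²) − D)/v².
√(D² + v²x²) = √(0.0532² + 0.0507² × 291²) = 14.75; v² = 0.00257049.
t = (14.75 − 0.0532)/0.00257049 = 5720 days (vs. the pure-advection estimate x/v = 5740 d).

5720 days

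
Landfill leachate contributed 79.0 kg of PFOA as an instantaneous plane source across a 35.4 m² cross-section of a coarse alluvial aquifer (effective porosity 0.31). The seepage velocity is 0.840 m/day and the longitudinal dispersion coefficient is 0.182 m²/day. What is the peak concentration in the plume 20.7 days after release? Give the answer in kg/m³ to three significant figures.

The peak of an instantaneous 1D plume sits at x = vt; there the Gaussian factor is 1 and C_max = M/(n_e·A·√(4πDt)), where n_e·A is the pore area the mass is dissolved in.
√(4πDt) = √(4π × 0.182 × 20.7) = 6.881 m, so C_max = 79.0/(0.31 × 35.4 × 6.881) = 1.05 kg/m³.

1.05 kg/m³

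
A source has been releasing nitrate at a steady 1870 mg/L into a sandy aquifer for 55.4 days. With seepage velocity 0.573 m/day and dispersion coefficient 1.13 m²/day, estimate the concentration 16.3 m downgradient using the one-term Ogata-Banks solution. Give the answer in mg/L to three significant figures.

For a continuous step input, C/C₀ ≈ ½·erfc((x−vt)/(2√(Dt))).
vt = 0.573 × 55.4 = 31.7442 m and 2√(Dt) = 2√(1.13 × 55.4) = 15.82 m.
Argument (x−vt)/(2√(Dt)) = (16.3 − 31.7442)/15.82 = -0.9762; ½·erfc(-0.9762) = 0.9163.
C = 1870 × 0.9163 = 1710 mg/L.

1710 mg/L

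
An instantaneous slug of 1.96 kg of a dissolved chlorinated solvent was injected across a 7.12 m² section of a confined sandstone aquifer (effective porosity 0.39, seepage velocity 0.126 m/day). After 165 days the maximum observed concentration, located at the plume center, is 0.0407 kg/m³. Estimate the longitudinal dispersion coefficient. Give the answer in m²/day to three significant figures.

0.145 m²/day

At the plume center C_max = M/(n_e·A·√(4πDt)), so D = M²/(4πt·(n_e·A·C_max)²).
n_e·A·C_max = 0.39 × 7.12 × 0.0407 = 0.1130 kg/m.
D = 1.96²/(4π × 165 × 0.1130²) = 0.145 m²/day.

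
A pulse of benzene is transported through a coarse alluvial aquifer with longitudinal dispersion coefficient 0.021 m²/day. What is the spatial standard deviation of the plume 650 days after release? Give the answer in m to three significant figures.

5.22 m

Dispersive spreading gives a Gaussian with σ² = 2Dt; advection only shifts the center.
σ = √(2 × 0.021 × 650) = 5.22 m.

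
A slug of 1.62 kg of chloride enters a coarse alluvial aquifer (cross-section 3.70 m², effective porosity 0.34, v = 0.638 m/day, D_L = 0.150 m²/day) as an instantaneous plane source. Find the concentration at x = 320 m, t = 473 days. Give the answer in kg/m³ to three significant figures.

For an instantaneous plane source, C(x,t) = M/(n_e·A·√(4πDt)) · exp(−(x−vt)²/(4Dt)), with n_e·A the pore (flow) area.
Plume center vt = 0.638 × 473 = 301.774 m, so the well at 320 m is 18.226 m downgradient of the peak.
√(4πDt) = 29.86 m, giving peak height M/(n_e·A·√(4πDt)) = 1.62/(0.34 × 3.70 × 29.86) = 0.04313 kg/m³.
(x−vt)²/(4Dt) = (18.226)²/(4 × 0.150 × 473) = 1.170; exp(−1.170) = 0.3104.
C = 0.04313 × 0.3104 = 0.0134 kg/m³.

0.0134 kg/m³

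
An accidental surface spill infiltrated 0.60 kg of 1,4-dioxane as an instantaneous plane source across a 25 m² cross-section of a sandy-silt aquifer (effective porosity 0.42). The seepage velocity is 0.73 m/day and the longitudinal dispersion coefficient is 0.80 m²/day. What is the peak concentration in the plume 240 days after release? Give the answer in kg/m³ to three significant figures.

The peak of an instantaneous 1D plume sits at x = vt; there the Gaussian factor is 1 and C_max = M/(n_e·A·√(4πDt)), where n_e·A is the pore area the mass is dissolved in.
√(4πDt) = √(4π × 0.80 × 240) = 49.12 m, so C_max = 0.60/(0.42 × 25 × 49.12) = 0.00116 kg/m³.

0.00116 kg/m³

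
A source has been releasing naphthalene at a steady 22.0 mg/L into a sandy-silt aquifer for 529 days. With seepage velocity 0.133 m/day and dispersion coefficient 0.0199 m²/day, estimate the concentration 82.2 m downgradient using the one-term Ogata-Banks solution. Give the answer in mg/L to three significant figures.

For a continuous step input, C/C₀ ≈ ½·erfc((x−vt)/(2√(Dt))).
vt = 0.133 × 529 = 70.357 m and 2√(Dt) = 2√(0.0199 × 529) = 6.489 m.
Argument (x−vt)/(2√(Dt)) = (82.2 − 70.357)/6.489 = 1.825; ½·erfc(1.825) = 0.004927.
C = 22.0 × 0.004927 = 0.108 mg/L.

0.108 mg/L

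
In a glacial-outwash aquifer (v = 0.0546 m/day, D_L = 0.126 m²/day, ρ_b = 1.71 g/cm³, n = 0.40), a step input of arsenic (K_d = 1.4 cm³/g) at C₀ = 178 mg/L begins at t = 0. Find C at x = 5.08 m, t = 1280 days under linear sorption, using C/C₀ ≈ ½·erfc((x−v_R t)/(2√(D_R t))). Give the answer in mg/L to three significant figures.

136 mg/L

Retardation factor R = 1 + ρ_b·K_d/n = 1 + 1.71 × 1.4/0.40 = 6.985.
Sorption retards both mechanisms: v_R = v/R = 0.007817 m/day, D_R = D/R = 0.01804 m²/day.
v_R·t = 0.007817 × 1280 = 10.00576 m; 2√(D_R t) = 9.611 m; argument = (5.08 − 10.00576)/9.611 = -0.5125.
C = C₀ × ½·erfc(-0.5125) = 178 × 0.7657 = 136 mg/L.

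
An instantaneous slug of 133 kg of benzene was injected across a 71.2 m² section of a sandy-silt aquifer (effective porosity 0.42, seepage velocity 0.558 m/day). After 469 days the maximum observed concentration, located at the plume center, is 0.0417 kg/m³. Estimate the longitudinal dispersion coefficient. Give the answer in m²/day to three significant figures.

1.93 m²/day

At the plume center C_max = M/(n_e·A·√(4πDt)), so D = M²/(4πt·(n_e·A·C_max)²).
n_e·A·C_max = 0.42 × 71.2 × 0.0417 = 1.247 kg/m.
D = 133²/(4π × 469 × 1.247²) = 1.93 m²/day.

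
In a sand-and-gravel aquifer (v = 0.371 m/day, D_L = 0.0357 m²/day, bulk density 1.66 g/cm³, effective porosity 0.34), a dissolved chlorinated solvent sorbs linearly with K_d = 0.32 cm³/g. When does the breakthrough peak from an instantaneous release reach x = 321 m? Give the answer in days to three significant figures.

2220 days

Retardation factor R = 1 + ρ_b·K_d/n = 1 + 1.66 × 0.32/0.34 = 2.562.
Sorption retards both mechanisms: v_R = v/R = 0.1448 m/day, D_R = D/R = 0.01393 m²/day.
Peak time from v_R²t² + 2D_R t − x² = 0: t = (√(D_R² + v_R²x²) − D_R)/v_R².
√(D_R² + v_R²x²) = √(0.01393² + 0.1448² × 321²) = 46.48; v_R² = 0.02097.
t = (46.48 − 0.01393)/0.02097 = 2220 days.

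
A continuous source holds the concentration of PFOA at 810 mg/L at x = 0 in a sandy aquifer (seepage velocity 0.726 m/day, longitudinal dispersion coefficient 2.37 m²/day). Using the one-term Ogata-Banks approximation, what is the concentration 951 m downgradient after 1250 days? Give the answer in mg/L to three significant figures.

For a continuous step input, C/C₀ ≈ ½·erfc((x−vt)/(2√(Dt))).
vt = 0.726 × 1250 = 907.5 m and 2√(Dt) = 2√(2.37 × 1250) = 108.9 m.
Argument (x−vt)/(2√(Dt)) = (951 − 907.5)/108.9 = 0.3994; ½·erfc(0.3994) = 0.2861.
C = 810 × 0.2861 = 232 mg/L.

232 mg/L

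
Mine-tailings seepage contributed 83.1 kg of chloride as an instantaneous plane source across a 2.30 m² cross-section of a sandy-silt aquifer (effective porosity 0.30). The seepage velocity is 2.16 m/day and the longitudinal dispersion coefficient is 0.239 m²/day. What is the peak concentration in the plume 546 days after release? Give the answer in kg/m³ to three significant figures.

2.97 kg/m³

The peak of an instantaneous 1D plume sits at x = vt; there the Gaussian factor is 1 and C_max = M/(n_e·A·√(4πDt)), where n_e·A is the pore area the mass is dissolved in.
√(4πDt) = √(4π × 0.239 × 546) = 40.49 m, so C_max = 83.1/(0.30 × 2.30 × 40.49) = 2.97 kg/m³.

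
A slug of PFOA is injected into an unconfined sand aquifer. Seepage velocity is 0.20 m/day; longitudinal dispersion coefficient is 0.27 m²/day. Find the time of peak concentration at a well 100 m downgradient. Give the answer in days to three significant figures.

493 days

For the 1D instantaneous-source solution, setting ∂C/∂t = 0 at fixed x gives v²t² + 2Dt − x² = 0, so t = (√(D² + v²x²) − D)/v².
√(D² + v²x²) = √(0.27² + 0.20² × 100²) = 20.00; v² = 0.04.
t = (20.00 − 0.27)/0.04 = 493 days (vs. the pure-advection estimate x/v = 500 d).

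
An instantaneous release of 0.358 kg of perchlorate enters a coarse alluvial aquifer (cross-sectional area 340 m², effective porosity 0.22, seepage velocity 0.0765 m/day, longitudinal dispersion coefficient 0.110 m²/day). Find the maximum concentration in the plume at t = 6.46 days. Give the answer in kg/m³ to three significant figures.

The peak of an instantaneous 1D plume sits at x = vt; there the Gaussian factor is 1 and C_max = M/(n_e·A·√(4πDt)), where n_e·A is the pore area the mass is dissolved in.
√(4πDt) = √(4π × 0.110 × 6.46) = 2.988 m, so C_max = 0.358/(0.22 × 340 × 2.988) = 0.00160 kg/m³.

0.00160 kg/m³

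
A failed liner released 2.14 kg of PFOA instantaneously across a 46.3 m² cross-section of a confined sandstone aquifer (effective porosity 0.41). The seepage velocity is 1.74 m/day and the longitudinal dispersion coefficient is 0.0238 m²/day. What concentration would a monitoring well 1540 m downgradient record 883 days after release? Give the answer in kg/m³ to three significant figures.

For an instantaneous plane source, C(x,t) = M/(n_e·A·√(4πDt)) · exp(−(x−vt)²/(4Dt)), with n_e·A the pore (flow) area.
Plume center vt = 1.74 × 883 = 1536.42 m, so the well at 1540 m is 3.58 m downgradient of the peak.
√(4πDt) = 16.25 m, giving peak height M/(n_e·A·√(4πDt)) = 2.14/(0.41 × 46.3 × 16.25) = 0.006937 kg/m³.
(x−vt)²/(4Dt) = (3.58)²/(4 × 0.0238 × 883) = 0.1525; exp(−0.1525) = 0.8586.
C = 0.006937 × 0.8586 = 0.00596 kg/m³.

0.00596 kg/m³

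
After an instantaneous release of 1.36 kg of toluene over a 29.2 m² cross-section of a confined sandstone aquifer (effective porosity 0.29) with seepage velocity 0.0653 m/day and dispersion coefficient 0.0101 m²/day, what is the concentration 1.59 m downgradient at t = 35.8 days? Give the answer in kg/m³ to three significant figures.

For an instantaneous plane source, C(x,t) = M/(n_e·A·√(4πDt)) · exp(−(x−vt)²/(4Dt)), with n_e·A the pore (flow) area.
Plume center vt = 0.0653 × 35.8 = 2.33774 m, so the well at 1.59 m is 0.74774 m upgradient of the peak.
√(4πDt) = 2.132 m, giving peak height M/(n_e·A·√(4πDt)) = 1.36/(0.29 × 29.2 × 2.132) = 0.07533 kg/m³.
(x−vt)²/(4Dt) = (-0.74774)²/(4 × 0.0101 × 35.8) = 0.3866; exp(−0.3866) = 0.6794.
C = 0.07533 × 0.6794 = 0.0512 kg/m³.

0.0512 kg/m³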